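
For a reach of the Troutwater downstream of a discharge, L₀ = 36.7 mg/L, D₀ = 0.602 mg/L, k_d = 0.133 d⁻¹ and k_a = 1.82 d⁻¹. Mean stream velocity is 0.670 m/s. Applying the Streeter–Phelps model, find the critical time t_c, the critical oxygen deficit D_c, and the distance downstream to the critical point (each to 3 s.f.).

t_c ≈ 1.41 d; D_c ≈ 2.22 mg/L; x_c ≈ 81.8 km

With k_a/k_d = 13.68 and 1 − D₀(k_a−k_d)/(k_d L₀) = 0.7919,
t_c = ln(13.68 × 0.7919) / (1.82 − 0.133) = ln(10.84) / 1.687 = 2.383/1.687 = 1.413 d.
L(t_c) = L₀ e^(−k_d t_c) = 36.7 × 0.8287 = 30.41 mg/L, and at the critical point k_a D_c = k_d L, so D_c = (0.133/1.82) × 30.41 = 2.223 mg/L.
x_c = v t_c = 0.670 m/s × 1.413 d × 86400 s/d = 81770 m ≈ 81.8 km.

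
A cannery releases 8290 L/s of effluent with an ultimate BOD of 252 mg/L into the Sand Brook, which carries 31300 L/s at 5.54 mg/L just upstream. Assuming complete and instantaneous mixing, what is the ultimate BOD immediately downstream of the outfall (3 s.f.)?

57.1 mg/L

Flow-weighted mixing: C = (Q_r C_r + Q_w C_w)/(Q_r + Q_w)
= (31300×5.54 + 8290×252)/(31300 + 8290) = 2.262×10^6/39590 = 57.15 mg/L.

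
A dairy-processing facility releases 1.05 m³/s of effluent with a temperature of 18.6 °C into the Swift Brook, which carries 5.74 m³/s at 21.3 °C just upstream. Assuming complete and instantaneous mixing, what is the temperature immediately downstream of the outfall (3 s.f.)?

Flow-weighted mixing: C = (Q_r C_r + Q_w C_w)/(Q_r + Q_w)
= (5.74×21.3 + 1.05×18.6)/(5.74 + 1.05) = 141.8/6.790 = 20.88 °C.

20.9 °C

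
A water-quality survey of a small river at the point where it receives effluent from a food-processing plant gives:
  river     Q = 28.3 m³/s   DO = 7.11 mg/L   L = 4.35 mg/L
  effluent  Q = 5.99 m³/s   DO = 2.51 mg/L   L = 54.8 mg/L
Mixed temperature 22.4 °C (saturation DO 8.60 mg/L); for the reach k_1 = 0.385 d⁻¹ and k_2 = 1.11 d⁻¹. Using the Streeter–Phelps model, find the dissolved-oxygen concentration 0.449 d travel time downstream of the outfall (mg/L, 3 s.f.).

DO ≈ 5.57 mg/L

Mixed DO = (28.3×7.11 + 5.99×2.51)/(28.3+5.99) = 216.2/34.29 = 6.306 mg/L.
Mixed L₀ = (28.3×4.35 + 5.99×54.8)/(34.29) = 451.4/34.29 = 13.16 mg/L.
Initial deficit D₀ = C_s − DO₀ = 8.60 − 6.306 = 2.294 mg/L.
D(0.449) = [0.385×13.16/(1.11−0.385)](e^(−0.385×0.449) − e^(−1.11×0.449)) + 2.294 e^(−1.11×0.449)
= 6.990 × (0.8413 − 0.6075) + 2.294 × 0.6075 = 3.027 mg/L.
DO = 8.60 − 3.027 = 5.573 mg/L.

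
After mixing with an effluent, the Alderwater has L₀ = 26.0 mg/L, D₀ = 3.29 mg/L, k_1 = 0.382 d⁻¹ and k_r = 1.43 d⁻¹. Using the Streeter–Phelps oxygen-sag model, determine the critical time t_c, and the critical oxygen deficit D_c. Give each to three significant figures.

t_c = [1/(k_r−k_1)] ln[(k_r/k_1)(1 − D₀(k_r−k_1)/(k_1 L₀))]
= [1/(1.43−0.382)] ln[(1.43/0.382)(1 − 3.29×1.048/(0.382×26.0))]
= (1/1.048) ln[3.743 × 0.6528] = 0.9542 × ln(2.444) = 0.9542 × 0.8936 = 0.8527 d.
L(t_c) = L₀ e^(−k_1 t_c) = 26.0 × 0.7220 = 18.77 mg/L, and at the critical point k_r D_c = k_1 L, so D_c = (0.382/1.43) × 18.77 = 5.015 mg/L.

t_c ≈ 0.853 d; D_c ≈ 5.01 mg/L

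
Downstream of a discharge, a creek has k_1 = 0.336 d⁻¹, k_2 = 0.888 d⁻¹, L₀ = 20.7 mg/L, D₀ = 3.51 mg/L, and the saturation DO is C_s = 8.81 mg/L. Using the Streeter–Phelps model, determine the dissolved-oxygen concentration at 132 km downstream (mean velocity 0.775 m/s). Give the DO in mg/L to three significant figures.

DO ≈ 3.89 mg/L

Travel time t = x/v = 132 km / (0.775 m/s) = 132000 m / 0.775 m/s = 170300 s = 1.971 d.
k_1 L₀/(k_2−k_1) = 0.336×20.7/(0.888−0.336) = 6.955/0.5520 = 12.60 mg/L.
e^(−k_1 t) = e^(−0.336×1.971) = 0.5156; e^(−k_2 t) = e^(−0.888×1.971) = 0.1737.
D = 12.60 × (0.5156 − 0.1737) + 3.51 × 0.1737 = 4.309 + 0.6096 = 4.918 mg/L.
DO = C_s − D = 8.81 − 4.918 = 3.892 mg/L.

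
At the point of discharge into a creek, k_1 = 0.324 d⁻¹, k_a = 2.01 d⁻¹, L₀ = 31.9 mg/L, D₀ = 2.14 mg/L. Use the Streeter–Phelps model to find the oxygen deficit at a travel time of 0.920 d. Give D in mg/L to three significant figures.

k_1 L₀/(k_a−k_1) = 0.324×31.9/(2.01−0.324) = 10.34/1.686 = 6.130 mg/L.
e^(−k_1 t) = e^(−0.324×0.9200) = 0.7422; e^(−k_a t) = e^(−2.01×0.9200) = 0.1574.
D = 6.130 × (0.7422 − 0.1574) + 2.14 × 0.1574 = 3.585 + 0.3368 = 3.922 mg/L.

D ≈ 3.92 mg/L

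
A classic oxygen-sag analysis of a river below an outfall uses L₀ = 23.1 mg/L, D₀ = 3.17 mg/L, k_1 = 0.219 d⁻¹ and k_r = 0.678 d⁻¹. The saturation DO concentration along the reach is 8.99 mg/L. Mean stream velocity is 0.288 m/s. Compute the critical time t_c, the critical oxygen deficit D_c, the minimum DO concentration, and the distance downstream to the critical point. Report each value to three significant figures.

At the critical point dD/dt = 0, so k_1 L₀ e^(−k_1 t) = k_r D. Substituting D(t) from the Streeter–Phelps equation and solving for t gives
t_c = ln[(k_r/k_1)(1 − D₀(k_r−k_1)/(k_1 L₀))] / (k_r−k_1).
Here k_r−k_1 = 0.4590 d⁻¹ and 1 − D₀(k_r−k_1)/(k_1 L₀) = 1 − 3.17×0.4590/(0.219×23.1) = 0.7124, so
t_c = ln(3.096 × 0.7124) / 0.4590 = 0.7909 / 0.4590 = 1.723 d.
L(t_c) = L₀ e^(−k_1 t_c) = 23.1 × 0.6857 = 15.84 mg/L, and at the critical point k_r D_c = k_1 L, so D_c = (0.219/0.678) × 15.84 = 5.116 mg/L.
Minimum DO = C_s − D_c = 8.99 − 5.116 = 3.874 mg/L.
x_c = v t_c = 0.288 m/s × 1.723 d × 86400 s/d = 42880 m ≈ 42.9 km.

t_c ≈ 1.72 d; D_c ≈ 5.12 mg/L; min DO ≈ 3.87 mg/L; x_c ≈ 42.9 km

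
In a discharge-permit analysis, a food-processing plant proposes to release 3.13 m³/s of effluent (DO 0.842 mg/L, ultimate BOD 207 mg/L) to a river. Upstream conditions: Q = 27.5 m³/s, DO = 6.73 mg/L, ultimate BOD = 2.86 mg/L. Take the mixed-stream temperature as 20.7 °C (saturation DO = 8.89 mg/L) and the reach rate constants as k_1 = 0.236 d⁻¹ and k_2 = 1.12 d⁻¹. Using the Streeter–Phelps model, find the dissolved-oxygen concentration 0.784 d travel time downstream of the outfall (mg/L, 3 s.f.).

DO ≈ 5.11 mg/L

Mixed DO = (27.5×6.73 + 3.13×0.842)/(27.5+3.13) = 187.7/30.63 = 6.128 mg/L.
Mixed L₀ = (27.5×2.86 + 3.13×207)/(30.63) = 726.6/30.63 = 23.72 mg/L.
Initial deficit D₀ = C_s − DO₀ = 8.89 − 6.128 = 2.762 mg/L.
D(0.784) = [0.236×23.72/(1.12−0.236)](e^(−0.236×0.784) − e^(−1.12×0.784)) + 2.762 e^(−1.12×0.784)
= 6.333 × (0.8311 − 0.4156) + 2.762 × 0.4156 = 3.779 mg/L.
DO = 8.89 − 3.779 = 5.111 mg/L.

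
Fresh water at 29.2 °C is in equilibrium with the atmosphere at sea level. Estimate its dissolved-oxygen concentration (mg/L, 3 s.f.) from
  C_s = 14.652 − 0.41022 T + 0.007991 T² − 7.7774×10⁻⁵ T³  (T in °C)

C_s ≈ 7.55 mg/L

C_s = 14.652 − 0.41022×29.2 + 0.007991×29.2² − 7.7774×10⁻⁵×29.2³ = 7.551 mg/L.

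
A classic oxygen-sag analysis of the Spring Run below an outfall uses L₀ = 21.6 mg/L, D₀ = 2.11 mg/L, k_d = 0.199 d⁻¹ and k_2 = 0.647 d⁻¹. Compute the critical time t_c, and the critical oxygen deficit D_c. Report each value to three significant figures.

At the critical point dD/dt = 0, so k_d L₀ e^(−k_d t) = k_2 D. Substituting D(t) from the Streeter–Phelps equation and solving for t gives
t_c = ln[(k_2/k_d)(1 − D₀(k_2−k_d)/(k_d L₀))] / (k_2−k_d).
Here k_2−k_d = 0.4480 d⁻¹ and 1 − D₀(k_2−k_d)/(k_d L₀) = 1 − 2.11×0.4480/(0.199×21.6) = 0.7801, so
t_c = ln(3.251 × 0.7801) / 0.4480 = 0.9307 / 0.4480 = 2.077 d.
L(t_c) = L₀ e^(−k_d t_c) = 21.6 × 0.6614 = 14.29 mg/L, and at the critical point k_2 D_c = k_d L, so D_c = (0.199/0.647) × 14.29 = 4.394 mg/L.

t_c ≈ 2.08 d; D_c ≈ 4.39 mg/L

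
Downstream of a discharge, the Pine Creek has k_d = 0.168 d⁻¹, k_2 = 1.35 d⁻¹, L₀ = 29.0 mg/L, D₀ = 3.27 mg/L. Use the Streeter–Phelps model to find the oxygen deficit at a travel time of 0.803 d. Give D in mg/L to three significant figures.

D ≈ 3.31 mg/L

k_d L₀/(k_2−k_d) = 0.168×29.0/(1.35−0.168) = 4.872/1.182 = 4.122 mg/L.
e^(−k_d t) = e^(−0.168×0.8030) = 0.8738; e^(−k_2 t) = e^(−1.35×0.8030) = 0.3382.
D = 4.122 × (0.8738 − 0.3382) + 3.27 × 0.3382 = 2.208 + 1.106 = 3.314 mg/L.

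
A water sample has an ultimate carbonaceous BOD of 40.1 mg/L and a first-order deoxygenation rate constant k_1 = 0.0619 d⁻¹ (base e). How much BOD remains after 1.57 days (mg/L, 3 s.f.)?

L_t = L₀ e^(−k_1 t) = 40.1 × e^(−0.0619×1.57) = 40.1 × 0.9074 = 36.39 mg/L.

L ≈ 36.4 mg/L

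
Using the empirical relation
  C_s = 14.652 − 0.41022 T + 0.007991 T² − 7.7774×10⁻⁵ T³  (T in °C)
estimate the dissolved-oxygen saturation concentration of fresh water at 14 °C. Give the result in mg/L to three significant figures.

C_s ≈ 10.3 mg/L

C_s = 14.652 − 0.41022×14 + 0.007991×14² − 7.7774×10⁻⁵×14³ = 10.26 mg/L.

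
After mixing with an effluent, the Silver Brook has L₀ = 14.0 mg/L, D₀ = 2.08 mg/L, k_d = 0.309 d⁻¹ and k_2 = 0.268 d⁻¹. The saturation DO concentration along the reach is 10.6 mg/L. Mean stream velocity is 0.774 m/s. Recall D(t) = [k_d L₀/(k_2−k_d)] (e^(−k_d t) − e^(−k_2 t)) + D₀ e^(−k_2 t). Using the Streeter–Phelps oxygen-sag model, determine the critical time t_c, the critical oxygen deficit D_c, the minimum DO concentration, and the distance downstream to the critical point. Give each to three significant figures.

t_c ≈ 3.00 d; D_c ≈ 6.40 mg/L; min DO ≈ 4.20 mg/L; x_c ≈ 200 km

With k_2/k_d = 0.8673 and 1 − D₀(k_2−k_d)/(k_d L₀) = 1.020,
t_c = ln(0.8673 × 1.020) / (0.268 − 0.309) = ln(0.8844) / -0.04100 = -0.1228/-0.04100 = 2.996 d.
D_c = (k_d/k_2) L₀ e^(−k_d t_c) = (0.309/0.268) × 14.0 × e^(−0.309×2.996) = 1.153 × 14.0 × 0.3962 = 6.396 mg/L.
Minimum DO = C_s − D_c = 10.6 − 6.396 = 4.204 mg/L.
x_c = v t_c = 0.774 m/s × 2.996 d × 86400 s/d = 200300 m ≈ 200 km.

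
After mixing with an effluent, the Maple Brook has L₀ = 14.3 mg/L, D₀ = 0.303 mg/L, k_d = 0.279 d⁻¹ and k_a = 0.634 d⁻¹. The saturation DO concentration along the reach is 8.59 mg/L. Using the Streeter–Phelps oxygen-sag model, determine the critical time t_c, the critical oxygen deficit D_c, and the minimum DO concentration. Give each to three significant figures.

t_c = [1/(k_a−k_d)] ln[(k_a/k_d)(1 − D₀(k_a−k_d)/(k_d L₀))]
= [1/(0.634−0.279)] ln[(0.634/0.279)(1 − 0.303×0.3550/(0.279×14.3))]
= (1/0.3550) ln[2.272 × 0.9730] = 2.817 × ln(2.211) = 2.817 × 0.7935 = 2.235 d.
D_c = (k_d/k_a) L₀ e^(−k_d t_c) = (0.279/0.634) × 14.3 × e^(−0.279×2.235) = 0.4401 × 14.3 × 0.5360 = 3.373 mg/L.
Minimum DO = C_s − D_c = 8.59 − 3.373 = 5.217 mg/L.

t_c ≈ 2.24 d; D_c ≈ 3.37 mg/L; min DO ≈ 5.22 mg/L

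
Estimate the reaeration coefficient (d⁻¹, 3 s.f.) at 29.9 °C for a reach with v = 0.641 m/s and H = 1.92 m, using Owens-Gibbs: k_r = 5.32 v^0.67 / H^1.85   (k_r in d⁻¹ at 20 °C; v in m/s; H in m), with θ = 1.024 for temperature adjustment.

k_r ≈ 1.49 d⁻¹

k_r(20) = 5.32 × 0.641^0.67 / 1.92^1.85 = 5.32 × 0.7423 / 3.343 = 1.181 d⁻¹.
k_r(29.9) = 1.181 × 1.024^(29.9−20) = 1.181 × 1.265 = 1.494 d⁻¹.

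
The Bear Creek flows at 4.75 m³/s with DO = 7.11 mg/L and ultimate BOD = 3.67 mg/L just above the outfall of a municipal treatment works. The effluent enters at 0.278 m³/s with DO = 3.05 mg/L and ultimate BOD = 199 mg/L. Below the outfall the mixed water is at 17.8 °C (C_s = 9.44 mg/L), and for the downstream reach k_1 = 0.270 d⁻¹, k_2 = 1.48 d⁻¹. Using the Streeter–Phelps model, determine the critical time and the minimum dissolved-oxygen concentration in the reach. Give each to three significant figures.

Mixed DO = (4.75×7.11 + 0.278×3.05)/(4.75+0.278) = 34.62/5.028 = 6.886 mg/L.
Mixed L₀ = (4.75×3.67 + 0.278×199)/(5.028) = 72.75/5.028 = 14.47 mg/L.
Initial deficit D₀ = C_s − DO₀ = 9.44 − 6.886 = 2.554 mg/L.
t_c = (1/1.210) ln[(1.48/0.270)(1 − 2.554×1.210/(0.270×14.47))] = 0.8264 × ln(1.145) = 0.1118 d.
D_c = (0.270/1.48) × 14.47 × e^(−0.270×0.1118) = 0.1824 × 14.47 × 0.9703 = 2.561 mg/L.
Minimum DO = 9.44 − 2.561 = 6.879 mg/L.

t_c ≈ 0.112 d; minimum DO ≈ 6.88 mg/L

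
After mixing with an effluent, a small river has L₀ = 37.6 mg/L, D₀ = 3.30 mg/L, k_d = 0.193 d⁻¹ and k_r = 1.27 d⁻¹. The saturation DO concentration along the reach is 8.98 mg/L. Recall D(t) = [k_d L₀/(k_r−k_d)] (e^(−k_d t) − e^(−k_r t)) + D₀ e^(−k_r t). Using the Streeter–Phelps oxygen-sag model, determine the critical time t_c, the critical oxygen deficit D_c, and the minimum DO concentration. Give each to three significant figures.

t_c ≈ 1.12 d; D_c ≈ 4.60 mg/L; min DO ≈ 4.38 mg/L

With k_r/k_d = 6.580 and 1 − D₀(k_r−k_d)/(k_d L₀) = 0.5102,
t_c = ln(6.580 × 0.5102) / (1.27 − 0.193) = ln(3.358) / 1.077 = 1.211/1.077 = 1.125 d.
D_c = (k_d/k_r) L₀ e^(−k_d t_c) = (0.193/1.27) × 37.6 × e^(−0.193×1.125) = 0.1520 × 37.6 × 0.8049 = 4.599 mg/L.
Minimum DO = C_s − D_c = 8.98 − 4.599 = 4.381 mg/L.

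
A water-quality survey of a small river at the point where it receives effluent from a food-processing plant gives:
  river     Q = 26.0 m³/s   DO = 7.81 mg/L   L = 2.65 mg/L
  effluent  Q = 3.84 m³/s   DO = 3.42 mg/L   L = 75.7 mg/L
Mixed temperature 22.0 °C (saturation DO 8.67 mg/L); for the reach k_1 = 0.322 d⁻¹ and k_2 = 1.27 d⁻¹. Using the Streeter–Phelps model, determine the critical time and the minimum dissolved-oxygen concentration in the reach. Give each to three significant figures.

Mixed DO = (26.0×7.81 + 3.84×3.42)/(26.0+3.84) = 216.2/29.84 = 7.245 mg/L.
Mixed L₀ = (26.0×2.65 + 3.84×75.7)/(29.84) = 359.6/29.84 = 12.05 mg/L.
Initial deficit D₀ = C_s − DO₀ = 8.67 − 7.245 = 1.425 mg/L.
t_c = (1/0.9480) ln[(1.27/0.322)(1 − 1.425×0.9480/(0.322×12.05))] = 1.055 × ln(2.571) = 0.9961 d.
D_c = (0.322/1.27) × 12.05 × e^(−0.322×0.9961) = 0.2535 × 12.05 × 0.7256 = 2.217 mg/L.
Minimum DO = 8.67 − 2.217 = 6.453 mg/L.

t_c ≈ 0.996 d; minimum DO ≈ 6.45 mg/L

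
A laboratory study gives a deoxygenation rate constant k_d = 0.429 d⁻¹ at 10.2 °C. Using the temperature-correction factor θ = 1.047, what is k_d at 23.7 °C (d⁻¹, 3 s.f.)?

k_d ≈ 0.798 d⁻¹

k_d(T₂) = k_d(T₁) · θ^(T₂−T₁) = 0.429 × 1.047^(23.7−10.2)
= 0.429 × 1.047^13.5 = 0.429 × 1.859 = 0.7975 d⁻¹.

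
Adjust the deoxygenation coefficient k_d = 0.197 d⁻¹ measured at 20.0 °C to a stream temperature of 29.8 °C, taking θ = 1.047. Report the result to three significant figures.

k_d(T₂) = k_d(T₁) · θ^(T₂−T₁) = 0.197 × 1.047^(29.8−20.0)
= 0.197 × 1.047^9.80 = 0.197 × 1.568 = 0.3090 d⁻¹.

k_d ≈ 0.309 d⁻¹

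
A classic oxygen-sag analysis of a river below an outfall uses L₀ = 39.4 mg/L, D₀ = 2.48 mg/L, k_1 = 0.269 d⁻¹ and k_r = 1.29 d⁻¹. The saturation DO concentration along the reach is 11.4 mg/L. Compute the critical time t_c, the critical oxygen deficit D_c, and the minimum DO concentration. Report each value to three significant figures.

With k_r/k_1 = 4.796 and 1 − D₀(k_r−k_1)/(k_1 L₀) = 0.7611,
t_c = ln(4.796 × 0.7611) / (1.29 − 0.269) = ln(3.650) / 1.021 = 1.295/1.021 = 1.268 d.
D_c = (k_1/k_r) L₀ e^(−k_1 t_c) = (0.269/1.29) × 39.4 × e^(−0.269×1.268) = 0.2085 × 39.4 × 0.7110 = 5.841 mg/L.
Minimum DO = C_s − D_c = 11.4 − 5.841 = 5.559 mg/L.

t_c ≈ 1.27 d; D_c ≈ 5.84 mg/L; min DO ≈ 5.56 mg/L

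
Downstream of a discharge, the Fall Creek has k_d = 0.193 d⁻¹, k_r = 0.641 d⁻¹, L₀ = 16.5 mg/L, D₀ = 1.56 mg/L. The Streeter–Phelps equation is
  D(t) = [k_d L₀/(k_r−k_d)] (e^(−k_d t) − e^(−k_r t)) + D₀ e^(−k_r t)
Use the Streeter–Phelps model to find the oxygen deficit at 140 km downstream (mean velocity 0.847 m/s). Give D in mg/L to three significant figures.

Travel time t = x/v = 140 km / (0.847 m/s) = 140000 m / 0.847 m/s = 165300 s = 1.913 d.
k_d L₀/(k_r−k_d) = 0.193×16.5/(0.641−0.193) = 3.184/0.4480 = 7.108 mg/L.
e^(−k_d t) = e^(−0.193×1.913) = 0.6913; e^(−k_r t) = e^(−0.641×1.913) = 0.2934.
D = 7.108 × (0.6913 − 0.2934) + 1.56 × 0.2934 = 2.828 + 0.4577 = 3.286 mg/L.

D ≈ 3.29 mg/L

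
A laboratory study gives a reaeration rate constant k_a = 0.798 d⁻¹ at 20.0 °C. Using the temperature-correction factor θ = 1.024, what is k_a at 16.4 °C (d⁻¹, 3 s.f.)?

k_a ≈ 0.733 d⁻¹

k_a(T₂) = k_a(T₁) · θ^(T₂−T₁) = 0.798 × 1.024^(16.4−20.0)
= 0.798 × 1.024^-3.60 = 0.798 × 0.9182 = 0.7327 d⁻¹.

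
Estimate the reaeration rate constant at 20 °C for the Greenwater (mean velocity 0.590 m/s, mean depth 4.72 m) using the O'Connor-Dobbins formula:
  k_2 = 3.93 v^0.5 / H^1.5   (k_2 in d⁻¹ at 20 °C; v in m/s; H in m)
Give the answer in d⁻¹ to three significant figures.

k_2 = 3.93 × 0.590^0.5 / 4.72^1.5 = 3.93 × 0.7681 / 10.25 = 0.2944 d⁻¹.

k_2 ≈ 0.294 d⁻¹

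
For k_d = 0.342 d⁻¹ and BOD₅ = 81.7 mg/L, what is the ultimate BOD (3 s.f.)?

BOD₅ = L₀(1 − e^(−5k_d)) ⇒ L₀ = BOD₅ / (1 − e^(−5×0.342))
= 81.7 / (1 − 0.1809) = 81.7 / 0.8191 = 99.74 mg/L.

L₀ ≈ 99.7 mg/L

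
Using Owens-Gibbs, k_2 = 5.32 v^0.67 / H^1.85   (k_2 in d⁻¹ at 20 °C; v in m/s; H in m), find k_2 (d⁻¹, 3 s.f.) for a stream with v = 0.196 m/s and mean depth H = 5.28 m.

k_2 = 5.32 × 0.196^0.67 / 5.28^1.85 = 5.32 × 0.3356 / 21.72 = 0.08220 d⁻¹.

k_2 ≈ 0.0822 d⁻¹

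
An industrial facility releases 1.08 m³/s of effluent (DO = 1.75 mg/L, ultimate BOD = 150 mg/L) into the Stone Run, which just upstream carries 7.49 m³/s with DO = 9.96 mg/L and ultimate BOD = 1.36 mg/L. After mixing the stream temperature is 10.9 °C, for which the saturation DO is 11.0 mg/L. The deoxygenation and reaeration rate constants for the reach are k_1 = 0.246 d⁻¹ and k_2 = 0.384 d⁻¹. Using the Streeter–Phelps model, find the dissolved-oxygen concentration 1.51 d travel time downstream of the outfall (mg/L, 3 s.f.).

Mixed DO = (7.49×9.96 + 1.08×1.75)/(7.49+1.08) = 76.49/8.570 = 8.925 mg/L.
Mixed L₀ = (7.49×1.36 + 1.08×150)/(8.570) = 172.2/8.570 = 20.09 mg/L.
Initial deficit D₀ = C_s − DO₀ = 11.0 − 8.925 = 2.075 mg/L.
D(1.51) = [0.246×20.09/(0.384−0.246)](e^(−0.246×1.51) − e^(−0.384×1.51)) + 2.075 e^(−0.384×1.51)
= 35.82 × (0.6897 − 0.5600) + 2.075 × 0.5600 = 5.808 mg/L.
DO = 11.0 − 5.808 = 5.192 mg/L.

DO ≈ 5.19 mg/L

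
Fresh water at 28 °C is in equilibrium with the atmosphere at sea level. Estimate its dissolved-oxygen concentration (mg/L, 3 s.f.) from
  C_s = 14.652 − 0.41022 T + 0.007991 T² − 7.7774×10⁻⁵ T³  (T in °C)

C_s ≈ 7.72 mg/L

C_s = 14.652 − 0.41022×28 + 0.007991×28² − 7.7774×10⁻⁵×28³ = 7.723 mg/L.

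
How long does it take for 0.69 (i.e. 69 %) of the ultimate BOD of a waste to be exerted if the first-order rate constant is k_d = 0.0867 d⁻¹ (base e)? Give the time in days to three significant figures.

y/L₀ = 1 − e^(−k_d t) = 0.69 ⇒ e^(−k_d t) = 0.310
t = −ln(0.310) / 0.0867 = 1.171 / 0.0867 = 13.51 d.

t ≈ 13.5 d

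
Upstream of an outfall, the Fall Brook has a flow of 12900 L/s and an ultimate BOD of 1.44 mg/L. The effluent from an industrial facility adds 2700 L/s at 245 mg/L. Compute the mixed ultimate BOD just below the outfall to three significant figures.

43.6 mg/L

Flow-weighted mixing: C = (Q_r C_r + Q_w C_w)/(Q_r + Q_w)
= (12900×1.44 + 2700×245)/(12900 + 2700) = 680100/15600 = 43.59 mg/L.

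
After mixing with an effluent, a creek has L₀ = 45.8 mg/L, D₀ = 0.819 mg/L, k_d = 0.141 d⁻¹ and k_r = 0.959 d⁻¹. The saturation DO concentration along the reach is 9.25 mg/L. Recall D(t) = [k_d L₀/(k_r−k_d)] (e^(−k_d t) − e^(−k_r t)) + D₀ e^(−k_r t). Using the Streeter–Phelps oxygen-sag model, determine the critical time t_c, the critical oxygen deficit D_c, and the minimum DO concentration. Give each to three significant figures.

t_c ≈ 2.21 d; D_c ≈ 4.93 mg/L; min DO ≈ 4.32 mg/L

t_c = [1/(k_r−k_d)] ln[(k_r/k_d)(1 − D₀(k_r−k_d)/(k_d L₀))]
= [1/(0.959−0.141)] ln[(0.959/0.141)(1 − 0.819×0.8180/(0.141×45.8))]
= (1/0.8180) ln[6.801 × 0.8963] = 1.222 × ln(6.096) = 1.222 × 1.808 = 2.210 d.
D_c = (k_d/k_r) L₀ e^(−k_d t_c) = (0.141/0.959) × 45.8 × e^(−0.141×2.210) = 0.1470 × 45.8 × 0.7323 = 4.931 mg/L.
Minimum DO = C_s − D_c = 9.25 − 4.931 = 4.319 mg/L.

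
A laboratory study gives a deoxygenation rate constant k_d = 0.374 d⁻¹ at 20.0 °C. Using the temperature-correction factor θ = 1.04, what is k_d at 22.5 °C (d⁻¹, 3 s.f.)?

k_d ≈ 0.413 d⁻¹

k_d(T₂) = k_d(T₁) · θ^(T₂−T₁) = 0.374 × 1.04^(22.5−20.0)
= 0.374 × 1.04^2.50 = 0.374 × 1.103 = 0.4125 d⁻¹.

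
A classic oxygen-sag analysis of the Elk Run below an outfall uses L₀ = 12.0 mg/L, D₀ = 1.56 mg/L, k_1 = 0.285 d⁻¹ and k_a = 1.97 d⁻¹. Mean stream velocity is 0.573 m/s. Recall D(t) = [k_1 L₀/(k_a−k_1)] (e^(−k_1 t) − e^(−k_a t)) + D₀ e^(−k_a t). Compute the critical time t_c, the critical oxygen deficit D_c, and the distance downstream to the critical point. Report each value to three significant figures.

With k_a/k_1 = 6.912 and 1 − D₀(k_a−k_1)/(k_1 L₀) = 0.2314,
t_c = ln(6.912 × 0.2314) / (1.97 − 0.285) = ln(1.600) / 1.685 = 0.4697/1.685 = 0.2788 d.
D_c = (k_1/k_a) L₀ e^(−k_1 t_c) = (0.285/1.97) × 12.0 × e^(−0.285×0.2788) = 0.1447 × 12.0 × 0.9236 = 1.603 mg/L.
x_c = v t_c = 0.573 m/s × 0.2788 d × 86400 s/d = 13800 m ≈ 13.8 km.

t_c ≈ 0.279 d; D_c ≈ 1.60 mg/L; x_c ≈ 13.8 km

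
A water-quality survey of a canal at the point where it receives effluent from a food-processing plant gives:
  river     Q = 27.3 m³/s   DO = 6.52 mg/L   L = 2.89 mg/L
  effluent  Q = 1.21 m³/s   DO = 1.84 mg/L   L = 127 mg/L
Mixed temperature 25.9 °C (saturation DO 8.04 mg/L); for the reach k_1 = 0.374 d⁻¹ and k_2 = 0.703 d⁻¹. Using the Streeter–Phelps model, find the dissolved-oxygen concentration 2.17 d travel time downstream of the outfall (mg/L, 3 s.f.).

Mixed DO = (27.3×6.52 + 1.21×1.84)/(27.3+1.21) = 180.2/28.51 = 6.321 mg/L.
Mixed L₀ = (27.3×2.89 + 1.21×127)/(28.51) = 232.6/28.51 = 8.157 mg/L.
Initial deficit D₀ = C_s − DO₀ = 8.04 − 6.321 = 1.719 mg/L.
D(2.17) = [0.374×8.157/(0.703−0.374)](e^(−0.374×2.17) − e^(−0.703×2.17)) + 1.719 e^(−0.703×2.17)
= 9.273 × (0.4442 − 0.2175) + 1.719 × 0.2175 = 2.476 mg/L.
DO = 8.04 − 2.476 = 5.564 mg/L.

DO ≈ 5.56 mg/L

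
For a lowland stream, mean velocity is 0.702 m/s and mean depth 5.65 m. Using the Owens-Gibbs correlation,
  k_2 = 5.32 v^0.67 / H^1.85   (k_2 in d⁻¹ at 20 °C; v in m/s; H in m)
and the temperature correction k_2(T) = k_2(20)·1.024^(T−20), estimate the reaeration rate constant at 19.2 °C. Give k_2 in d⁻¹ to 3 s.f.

k_2 ≈ 0.167 d⁻¹

k_2(20) = 5.32 × 0.702^0.67 / 5.65^1.85 = 5.32 × 0.7889 / 24.62 = 0.1705 d⁻¹.
k_2(19.2) = 0.1705 × 1.024^(19.2−20) = 0.1705 × 0.9812 = 0.1673 d⁻¹.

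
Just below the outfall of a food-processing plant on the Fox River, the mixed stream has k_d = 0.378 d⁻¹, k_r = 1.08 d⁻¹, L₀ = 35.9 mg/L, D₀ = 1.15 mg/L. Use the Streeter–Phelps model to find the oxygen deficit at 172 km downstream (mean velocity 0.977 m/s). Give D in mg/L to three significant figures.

D ≈ 6.94 mg/L

Travel time t = x/v = 172 km / (0.977 m/s) = 172000 m / 0.977 m/s = 176000 s = 2.038 d.
k_d L₀/(k_r−k_d) = 0.378×35.9/(1.08−0.378) = 13.57/0.7020 = 19.33 mg/L.
e^(−k_d t) = e^(−0.378×2.038) = 0.4629; e^(−k_r t) = e^(−1.08×2.038) = 0.1107.
D = 19.33 × (0.4629 − 0.1107) + 1.15 × 0.1107 = 6.808 + 0.1273 = 6.935 mg/L.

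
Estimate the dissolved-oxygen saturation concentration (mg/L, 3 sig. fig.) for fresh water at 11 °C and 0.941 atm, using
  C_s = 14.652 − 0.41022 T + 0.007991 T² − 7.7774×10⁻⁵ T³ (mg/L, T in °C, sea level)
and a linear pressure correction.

C_s ≈ 10.4 mg/L

At sea level: C_s = 14.652 − 0.41022×11 + 0.007991×11² − 7.7774×10⁻⁵×11³ = 11.00 mg/L.
Pressure correction: C_s' = 11.00 × 0.941 = 10.35 mg/L.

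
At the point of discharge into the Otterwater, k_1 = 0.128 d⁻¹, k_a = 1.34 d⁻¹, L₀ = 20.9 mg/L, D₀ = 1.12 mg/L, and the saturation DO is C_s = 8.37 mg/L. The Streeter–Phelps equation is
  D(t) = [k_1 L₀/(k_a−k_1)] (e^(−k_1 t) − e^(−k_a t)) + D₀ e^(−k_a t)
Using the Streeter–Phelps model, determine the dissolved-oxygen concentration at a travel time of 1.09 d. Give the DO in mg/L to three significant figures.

DO ≈ 6.70 mg/L

k_1 L₀/(k_a−k_1) = 0.128×20.9/(1.34−0.128) = 2.675/1.212 = 2.207 mg/L.
e^(−k_1 t) = e^(−0.128×1.090) = 0.8698; e^(−k_a t) = e^(−1.34×1.090) = 0.2321.
D = 2.207 × (0.8698 − 0.2321) + 1.12 × 0.2321 = 1.408 + 0.2599 = 1.667 mg/L.
DO = C_s − D = 8.37 − 1.667 = 6.703 mg/L.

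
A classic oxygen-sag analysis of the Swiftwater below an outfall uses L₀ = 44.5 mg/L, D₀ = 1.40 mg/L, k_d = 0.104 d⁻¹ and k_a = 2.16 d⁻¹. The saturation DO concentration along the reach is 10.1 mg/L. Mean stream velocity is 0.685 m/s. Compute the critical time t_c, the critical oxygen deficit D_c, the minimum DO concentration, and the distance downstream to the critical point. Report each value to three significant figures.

With k_a/k_d = 20.77 and 1 − D₀(k_a−k_d)/(k_d L₀) = 0.3780,
t_c = ln(20.77 × 0.3780) / (2.16 − 0.104) = ln(7.852) / 2.056 = 2.061/2.056 = 1.002 d.
D_c = (k_d/k_a) L₀ e^(−k_d t_c) = (0.104/2.16) × 44.5 × e^(−0.104×1.002) = 0.04815 × 44.5 × 0.9010 = 1.930 mg/L.
Minimum DO = C_s − D_c = 10.1 − 1.930 = 8.170 mg/L.
x_c = v t_c = 0.685 m/s × 1.002 d × 86400 s/d = 59320 m ≈ 59.3 km.

t_c ≈ 1.00 d; D_c ≈ 1.93 mg/L; min DO ≈ 8.17 mg/L; x_c ≈ 59.3 km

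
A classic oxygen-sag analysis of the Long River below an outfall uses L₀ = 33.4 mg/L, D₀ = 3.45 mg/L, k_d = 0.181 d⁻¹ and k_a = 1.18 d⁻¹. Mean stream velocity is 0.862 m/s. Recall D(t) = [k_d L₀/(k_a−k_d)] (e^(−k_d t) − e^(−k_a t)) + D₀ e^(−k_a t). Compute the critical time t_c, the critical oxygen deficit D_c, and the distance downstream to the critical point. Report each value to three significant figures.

t_c ≈ 1.03 d; D_c ≈ 4.25 mg/L; x_c ≈ 76.8 km

t_c = [1/(k_a−k_d)] ln[(k_a/k_d)(1 − D₀(k_a−k_d)/(k_d L₀))]
= [1/(1.18−0.181)] ln[(1.18/0.181)(1 − 3.45×0.9990/(0.181×33.4))]
= (1/0.9990) ln[6.519 × 0.4299] = 1.001 × ln(2.803) = 1.001 × 1.031 = 1.032 d.
L(t_c) = L₀ e^(−k_d t_c) = 33.4 × 0.8297 = 27.71 mg/L, and at the critical point k_a D_c = k_d L, so D_c = (0.181/1.18) × 27.71 = 4.251 mg/L.
x_c = v t_c = 0.862 m/s × 1.032 d × 86400 s/d = 76830 m ≈ 76.8 km.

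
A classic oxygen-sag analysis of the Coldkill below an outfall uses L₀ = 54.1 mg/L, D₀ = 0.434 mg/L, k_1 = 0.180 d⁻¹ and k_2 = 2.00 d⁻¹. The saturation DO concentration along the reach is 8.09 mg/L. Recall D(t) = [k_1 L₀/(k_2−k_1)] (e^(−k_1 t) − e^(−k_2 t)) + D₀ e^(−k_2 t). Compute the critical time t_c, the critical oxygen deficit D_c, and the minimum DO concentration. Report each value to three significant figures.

At the critical point dD/dt = 0, so k_1 L₀ e^(−k_1 t) = k_2 D. Substituting D(t) from the Streeter–Phelps equation and solving for t gives
t_c = ln[(k_2/k_1)(1 − D₀(k_2−k_1)/(k_1 L₀))] / (k_2−k_1).
Here k_2−k_1 = 1.820 d⁻¹ and 1 − D₀(k_2−k_1)/(k_1 L₀) = 1 − 0.434×1.820/(0.180×54.1) = 0.9189, so
t_c = ln(11.11 × 0.9189) / 1.820 = 2.323 / 1.820 = 1.277 d.
L(t_c) = L₀ e^(−k_1 t_c) = 54.1 × 0.7947 = 42.99 mg/L, and at the critical point k_2 D_c = k_1 L, so D_c = (0.180/2.00) × 42.99 = 3.869 mg/L.
Minimum DO = C_s − D_c = 8.09 − 3.869 = 4.221 mg/L.

t_c ≈ 1.28 d; D_c ≈ 3.87 mg/L; min DO ≈ 4.22 mg/L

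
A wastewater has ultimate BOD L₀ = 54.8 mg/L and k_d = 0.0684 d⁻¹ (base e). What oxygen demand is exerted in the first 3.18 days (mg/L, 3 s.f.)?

y_t = L₀(1 − e^(−k_d t)) = 54.8 × (1 − e^(−0.0684×3.18))
= 54.8 × (1 − 0.8045) = 54.8 × 0.1955 = 10.71 mg/L.

y ≈ 10.7 mg/L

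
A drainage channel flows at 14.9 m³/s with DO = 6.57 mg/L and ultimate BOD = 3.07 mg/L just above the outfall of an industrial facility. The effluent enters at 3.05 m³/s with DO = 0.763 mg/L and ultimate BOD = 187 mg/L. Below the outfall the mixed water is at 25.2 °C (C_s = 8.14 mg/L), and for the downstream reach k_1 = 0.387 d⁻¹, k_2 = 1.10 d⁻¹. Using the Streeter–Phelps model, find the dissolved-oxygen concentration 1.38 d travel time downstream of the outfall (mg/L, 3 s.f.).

DO ≈ 0.741 mg/L

Mixed DO = (14.9×6.57 + 3.05×0.763)/(14.9+3.05) = 100.2/17.95 = 5.583 mg/L.
Mixed L₀ = (14.9×3.07 + 3.05×187)/(17.95) = 616.1/17.95 = 34.32 mg/L.
Initial deficit D₀ = C_s − DO₀ = 8.14 − 5.583 = 2.557 mg/L.
D(1.38) = [0.387×34.32/(1.10−0.387)](e^(−0.387×1.38) − e^(−1.10×1.38)) + 2.557 e^(−1.10×1.38)
= 18.63 × (0.5862 − 0.2191) + 2.557 × 0.2191 = 7.399 mg/L.
DO = 8.14 − 7.399 = 0.7413 mg/L.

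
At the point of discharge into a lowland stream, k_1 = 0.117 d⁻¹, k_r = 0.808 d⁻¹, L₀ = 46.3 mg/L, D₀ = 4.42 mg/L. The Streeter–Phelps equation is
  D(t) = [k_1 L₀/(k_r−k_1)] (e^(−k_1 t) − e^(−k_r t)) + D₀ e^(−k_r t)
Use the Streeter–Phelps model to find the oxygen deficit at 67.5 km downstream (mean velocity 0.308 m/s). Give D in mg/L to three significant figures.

Travel time t = x/v = 67.5 km / (0.308 m/s) = 67500 m / 0.308 m/s = 219200 s = 2.537 d.
k_1 L₀/(k_r−k_1) = 0.117×46.3/(0.808−0.117) = 5.417/0.6910 = 7.840 mg/L.
e^(−k_1 t) = e^(−0.117×2.537) = 0.7432; e^(−k_r t) = e^(−0.808×2.537) = 0.1288.
D = 7.840 × (0.7432 − 0.1288) + 4.42 × 0.1288 = 4.817 + 0.5693 = 5.386 mg/L.

D ≈ 5.39 mg/L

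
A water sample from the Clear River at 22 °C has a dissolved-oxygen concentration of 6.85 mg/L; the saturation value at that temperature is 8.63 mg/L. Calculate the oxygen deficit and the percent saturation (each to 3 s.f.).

D ≈ 1.78 mg/L; 79.4 % saturation

D = C_s − C = 8.63 − 6.85 = 1.78 mg/L.
% saturation = 6.85/8.63 × 100 = 79.4 %.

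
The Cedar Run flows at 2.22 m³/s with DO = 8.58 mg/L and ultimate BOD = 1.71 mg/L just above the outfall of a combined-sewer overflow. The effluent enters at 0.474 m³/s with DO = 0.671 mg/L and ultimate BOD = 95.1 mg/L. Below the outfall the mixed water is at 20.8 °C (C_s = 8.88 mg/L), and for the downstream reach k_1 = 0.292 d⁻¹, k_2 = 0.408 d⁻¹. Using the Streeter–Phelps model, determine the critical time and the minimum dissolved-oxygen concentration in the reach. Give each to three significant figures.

Mixed DO = (2.22×8.58 + 0.474×0.671)/(2.22+0.474) = 19.37/2.694 = 7.188 mg/L.
Mixed L₀ = (2.22×1.71 + 0.474×95.1)/(2.694) = 48.87/2.694 = 18.14 mg/L.
Initial deficit D₀ = C_s − DO₀ = 8.88 − 7.188 = 1.692 mg/L.
t_c = (1/0.1160) ln[(0.408/0.292)(1 − 1.692×0.1160/(0.292×18.14))] = 8.621 × ln(1.346) = 2.558 d.
D_c = (0.292/0.408) × 18.14 × e^(−0.292×2.558) = 0.7157 × 18.14 × 0.4738 = 6.151 mg/L.
Minimum DO = 8.88 − 6.151 = 2.729 mg/L.

t_c ≈ 2.56 d; minimum DO ≈ 2.73 mg/L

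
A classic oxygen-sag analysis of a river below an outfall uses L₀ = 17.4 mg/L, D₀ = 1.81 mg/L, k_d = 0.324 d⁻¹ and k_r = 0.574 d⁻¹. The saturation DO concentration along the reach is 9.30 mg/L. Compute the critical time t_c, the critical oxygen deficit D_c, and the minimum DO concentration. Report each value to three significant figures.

With k_r/k_d = 1.772 and 1 − D₀(k_r−k_d)/(k_d L₀) = 0.9197,
t_c = ln(1.772 × 0.9197) / (0.574 − 0.324) = ln(1.629) / 0.2500 = 0.4882/0.2500 = 1.953 d.
L(t_c) = L₀ e^(−k_d t_c) = 17.4 × 0.5311 = 9.242 mg/L, and at the critical point k_r D_c = k_d L, so D_c = (0.324/0.574) × 9.242 = 5.217 mg/L.
Minimum DO = C_s − D_c = 9.30 − 5.217 = 4.083 mg/L.

t_c ≈ 1.95 d; D_c ≈ 5.22 mg/L; min DO ≈ 4.08 mg/L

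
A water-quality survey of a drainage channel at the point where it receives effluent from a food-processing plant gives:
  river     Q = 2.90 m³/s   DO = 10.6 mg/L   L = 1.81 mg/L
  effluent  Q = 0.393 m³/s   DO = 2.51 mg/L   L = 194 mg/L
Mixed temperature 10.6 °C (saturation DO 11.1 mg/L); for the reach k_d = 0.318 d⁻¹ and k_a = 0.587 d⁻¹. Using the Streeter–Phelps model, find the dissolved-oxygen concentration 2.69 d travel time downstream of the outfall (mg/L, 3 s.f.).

DO ≈ 4.39 mg/L

Mixed DO = (2.90×10.6 + 0.393×2.51)/(2.90+0.393) = 31.73/3.293 = 9.635 mg/L.
Mixed L₀ = (2.90×1.81 + 0.393×194)/(3.293) = 81.49/3.293 = 24.75 mg/L.
Initial deficit D₀ = C_s − DO₀ = 11.1 − 9.635 = 1.465 mg/L.
D(2.69) = [0.318×24.75/(0.587−0.318)](e^(−0.318×2.69) − e^(−0.587×2.69)) + 1.465 e^(−0.587×2.69)
= 29.25 × (0.4251 − 0.2062) + 1.465 × 0.2062 = 6.707 mg/L.
DO = 11.1 − 6.707 = 4.393 mg/L.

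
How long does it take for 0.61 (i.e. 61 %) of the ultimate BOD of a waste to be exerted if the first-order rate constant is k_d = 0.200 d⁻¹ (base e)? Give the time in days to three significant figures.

t ≈ 4.71 d

y/L₀ = 1 − e^(−k_d t) = 0.61 ⇒ e^(−k_d t) = 0.390
t = −ln(0.390) / 0.200 = 0.9416 / 0.200 = 4.708 d.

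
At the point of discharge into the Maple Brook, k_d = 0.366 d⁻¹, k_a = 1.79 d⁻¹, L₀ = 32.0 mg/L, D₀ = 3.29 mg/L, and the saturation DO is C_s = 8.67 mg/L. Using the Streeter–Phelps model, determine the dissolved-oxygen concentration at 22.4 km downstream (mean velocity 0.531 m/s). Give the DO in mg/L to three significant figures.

Travel time t = x/v = 22.4 km / (0.531 m/s) = 22400 m / 0.531 m/s = 42180 s = 0.4882 d.
k_d L₀/(k_a−k_d) = 0.366×32.0/(1.79−0.366) = 11.71/1.424 = 8.225 mg/L.
e^(−k_d t) = e^(−0.366×0.4882) = 0.8364; e^(−k_a t) = e^(−1.79×0.4882) = 0.4173.
D = 8.225 × (0.8364 − 0.4173) + 3.29 × 0.4173 = 3.447 + 1.373 = 4.820 mg/L.
DO = C_s − D = 8.67 − 4.820 = 3.850 mg/L.

DO ≈ 3.85 mg/L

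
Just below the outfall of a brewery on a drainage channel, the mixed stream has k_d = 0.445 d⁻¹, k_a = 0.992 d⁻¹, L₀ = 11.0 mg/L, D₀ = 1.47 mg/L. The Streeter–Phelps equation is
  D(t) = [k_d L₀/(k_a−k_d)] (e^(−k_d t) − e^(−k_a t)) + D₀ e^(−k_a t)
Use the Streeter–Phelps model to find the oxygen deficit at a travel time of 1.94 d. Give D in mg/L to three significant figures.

D ≈ 2.68 mg/L

k_d L₀/(k_a−k_d) = 0.445×11.0/(0.992−0.445) = 4.895/0.5470 = 8.949 mg/L.
e^(−k_d t) = e^(−0.445×1.940) = 0.4218; e^(−k_a t) = e^(−0.992×1.940) = 0.1460.
D = 8.949 × (0.4218 − 0.1460) + 1.47 × 0.1460 = 2.468 + 0.2145 = 2.683 mg/L.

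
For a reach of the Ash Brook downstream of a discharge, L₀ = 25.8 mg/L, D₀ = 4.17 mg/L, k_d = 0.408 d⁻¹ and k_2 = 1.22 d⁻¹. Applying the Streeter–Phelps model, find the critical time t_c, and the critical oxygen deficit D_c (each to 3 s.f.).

t_c = [1/(k_2−k_d)] ln[(k_2/k_d)(1 − D₀(k_2−k_d)/(k_d L₀))]
= [1/(1.22−0.408)] ln[(1.22/0.408)(1 − 4.17×0.8120/(0.408×25.8))]
= (1/0.8120) ln[2.990 × 0.6783] = 1.232 × ln(2.028) = 1.232 × 0.7072 = 0.8710 d.
L(t_c) = L₀ e^(−k_d t_c) = 25.8 × 0.7009 = 18.08 mg/L, and at the critical point k_2 D_c = k_d L, so D_c = (0.408/1.22) × 18.08 = 6.048 mg/L.

t_c ≈ 0.871 d; D_c ≈ 6.05 mg/L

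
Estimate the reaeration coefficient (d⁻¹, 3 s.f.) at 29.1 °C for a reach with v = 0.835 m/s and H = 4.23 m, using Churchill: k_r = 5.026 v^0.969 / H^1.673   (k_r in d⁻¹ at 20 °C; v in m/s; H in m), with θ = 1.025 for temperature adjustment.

k_r ≈ 0.473 d⁻¹

k_r(20) = 5.026 × 0.835^0.969 / 4.23^1.673 = 5.026 × 0.8397 / 11.17 = 0.3780 d⁻¹.
k_r(29.1) = 0.3780 × 1.025^(29.1−20) = 0.3780 × 1.252 = 0.4732 d⁻¹.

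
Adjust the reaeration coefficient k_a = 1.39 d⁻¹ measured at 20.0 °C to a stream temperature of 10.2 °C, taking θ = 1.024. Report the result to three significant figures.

k_a(T₂) = k_a(T₁) · θ^(T₂−T₁) = 1.39 × 1.024^(10.2−20.0)
= 1.39 × 1.024^-9.80 = 1.39 × 0.7926 = 1.102 d⁻¹.

k_a ≈ 1.10 d⁻¹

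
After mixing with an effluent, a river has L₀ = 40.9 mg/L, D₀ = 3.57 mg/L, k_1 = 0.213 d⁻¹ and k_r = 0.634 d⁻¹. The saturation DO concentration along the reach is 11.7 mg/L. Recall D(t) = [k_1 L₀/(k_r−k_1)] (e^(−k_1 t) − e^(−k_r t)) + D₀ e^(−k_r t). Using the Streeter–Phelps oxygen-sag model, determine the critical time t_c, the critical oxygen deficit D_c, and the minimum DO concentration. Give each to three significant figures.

At the critical point dD/dt = 0, so k_1 L₀ e^(−k_1 t) = k_r D. Substituting D(t) from the Streeter–Phelps equation and solving for t gives
t_c = ln[(k_r/k_1)(1 − D₀(k_r−k_1)/(k_1 L₀))] / (k_r−k_1).
Here k_r−k_1 = 0.4210 d⁻¹ and 1 − D₀(k_r−k_1)/(k_1 L₀) = 1 − 3.57×0.4210/(0.213×40.9) = 0.8275, so
t_c = ln(2.977 × 0.8275) / 0.4210 = 0.9014 / 0.4210 = 2.141 d.
D_c = (k_1/k_r) L₀ e^(−k_1 t_c) = (0.213/0.634) × 40.9 × e^(−0.213×2.141) = 0.3360 × 40.9 × 0.6338 = 8.709 mg/L.
Minimum DO = C_s − D_c = 11.7 − 8.709 = 2.991 mg/L.

t_c ≈ 2.14 d; D_c ≈ 8.71 mg/L; min DO ≈ 2.99 mg/L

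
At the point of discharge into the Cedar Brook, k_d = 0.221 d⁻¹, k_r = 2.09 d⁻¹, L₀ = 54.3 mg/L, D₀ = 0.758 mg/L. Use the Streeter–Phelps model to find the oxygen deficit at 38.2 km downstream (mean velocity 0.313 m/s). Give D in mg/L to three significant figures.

Travel time t = x/v = 38.2 km / (0.313 m/s) = 38200 m / 0.313 m/s = 122000 s = 1.413 d.
k_d L₀/(k_r−k_d) = 0.221×54.3/(2.09−0.221) = 12.00/1.869 = 6.421 mg/L.
e^(−k_d t) = e^(−0.221×1.413) = 0.7319; e^(−k_r t) = e^(−2.09×1.413) = 0.05222.
D = 6.421 × (0.7319 − 0.05222) + 0.758 × 0.05222 = 4.364 + 0.03958 = 4.403 mg/L.

D ≈ 4.40 mg/L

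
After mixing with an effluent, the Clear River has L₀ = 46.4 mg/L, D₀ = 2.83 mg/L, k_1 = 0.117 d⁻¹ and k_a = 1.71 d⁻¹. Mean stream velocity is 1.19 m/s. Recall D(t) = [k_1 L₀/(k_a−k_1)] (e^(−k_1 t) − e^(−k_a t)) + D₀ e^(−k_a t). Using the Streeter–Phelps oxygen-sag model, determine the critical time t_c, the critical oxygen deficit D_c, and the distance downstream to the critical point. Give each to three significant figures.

t_c ≈ 0.570 d; D_c ≈ 2.97 mg/L; x_c ≈ 58.6 km

With k_a/k_1 = 14.62 and 1 − D₀(k_a−k_1)/(k_1 L₀) = 0.1696,
t_c = ln(14.62 × 0.1696) / (1.71 − 0.117) = ln(2.478) / 1.593 = 0.9076/1.593 = 0.5698 d.
L(t_c) = L₀ e^(−k_1 t_c) = 46.4 × 0.9355 = 43.41 mg/L, and at the critical point k_a D_c = k_1 L, so D_c = (0.117/1.71) × 43.41 = 2.970 mg/L.
x_c = v t_c = 1.19 m/s × 0.5698 d × 86400 s/d = 58580 m ≈ 58.6 km.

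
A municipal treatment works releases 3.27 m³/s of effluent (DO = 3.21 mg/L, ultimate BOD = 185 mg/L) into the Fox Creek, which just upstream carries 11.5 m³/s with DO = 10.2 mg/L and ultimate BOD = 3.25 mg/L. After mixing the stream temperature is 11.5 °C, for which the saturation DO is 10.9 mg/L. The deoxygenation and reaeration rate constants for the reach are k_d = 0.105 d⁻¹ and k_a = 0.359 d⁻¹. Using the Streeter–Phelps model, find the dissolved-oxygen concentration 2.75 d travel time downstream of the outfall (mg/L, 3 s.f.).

DO ≈ 3.29 mg/L

Mixed DO = (11.5×10.2 + 3.27×3.21)/(11.5+3.27) = 127.8/14.77 = 8.652 mg/L.
Mixed L₀ = (11.5×3.25 + 3.27×185)/(14.77) = 642.3/14.77 = 43.49 mg/L.
Initial deficit D₀ = C_s − DO₀ = 10.9 − 8.652 = 2.248 mg/L.
D(2.75) = [0.105×43.49/(0.359−0.105)](e^(−0.105×2.75) − e^(−0.359×2.75)) + 2.248 e^(−0.359×2.75)
= 17.98 × (0.7492 − 0.3726) + 2.248 × 0.3726 = 7.608 mg/L.
DO = 10.9 − 7.608 = 3.292 mg/L.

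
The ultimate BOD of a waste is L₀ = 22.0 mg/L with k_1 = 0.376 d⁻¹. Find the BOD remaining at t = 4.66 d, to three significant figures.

L_t = L₀ e^(−k_1 t) = 22.0 × e^(−0.376×4.66) = 22.0 × 0.1734 = 3.815 mg/L.

L ≈ 3.81 mg/L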